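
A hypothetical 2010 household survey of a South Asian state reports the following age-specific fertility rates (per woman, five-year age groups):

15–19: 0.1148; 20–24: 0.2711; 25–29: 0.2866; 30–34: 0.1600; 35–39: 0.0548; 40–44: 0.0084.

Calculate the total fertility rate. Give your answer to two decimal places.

4.48

Sum of ASFRs = 0.1148 + 0.2711 + 0.2866 + 0.1600 + 0.0548 + 0.0084 = 0.8957
TFR = 5 × 0.8957 = 4.4785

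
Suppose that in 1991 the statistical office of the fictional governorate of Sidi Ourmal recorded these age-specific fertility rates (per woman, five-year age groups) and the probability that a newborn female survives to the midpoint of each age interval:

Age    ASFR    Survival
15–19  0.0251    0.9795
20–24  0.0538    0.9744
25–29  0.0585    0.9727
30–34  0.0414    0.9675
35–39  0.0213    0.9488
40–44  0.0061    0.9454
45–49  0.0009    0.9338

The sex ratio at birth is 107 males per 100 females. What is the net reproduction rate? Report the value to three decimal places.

0.485

Proportion female at birth = 100 / (100 + 107) = 0.48309.
Weighting each age-specific rate by interval width and survival:
  15–19: 5 × 0.0251 × 0.9795 = 0.12293
  20–24: 5 × 0.0538 × 0.9744 = 0.26211
  25–29: 5 × 0.0585 × 0.9727 = 0.28451
  30–34: 5 × 0.0414 × 0.9675 = 0.20027
  35–39: 5 × 0.0213 × 0.9488 = 0.10105
  40–44: 5 × 0.0061 × 0.9454 = 0.02883
  45–49: 5 × 0.0009 × 0.9338 = 0.00420
Sum = 1.00390
NRR = 0.48309 × 1.00390 = 0.48497
NRR < 1, so the cohort does not fully replace itself.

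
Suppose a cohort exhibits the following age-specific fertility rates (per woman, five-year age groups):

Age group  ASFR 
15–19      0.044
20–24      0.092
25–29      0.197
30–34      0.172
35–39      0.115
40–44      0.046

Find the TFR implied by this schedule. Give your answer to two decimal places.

3.33

Sum of ASFRs = 0.044 + 0.092 + 0.197 + 0.172 + 0.115 + 0.046 = 0.666
TFR = 5 × 0.666 = 3.33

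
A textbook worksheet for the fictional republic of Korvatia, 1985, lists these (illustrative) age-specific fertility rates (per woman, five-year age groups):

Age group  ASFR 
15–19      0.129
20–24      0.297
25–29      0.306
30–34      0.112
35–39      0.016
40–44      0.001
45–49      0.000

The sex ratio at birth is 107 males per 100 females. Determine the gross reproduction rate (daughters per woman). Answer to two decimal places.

Proportion female at birth = 100 / (100 + 107) = 0.48309.
Sum of ASFRs = 0.129 + 0.297 + 0.306 + 0.112 + 0.016 + 0.001 + 0.000 = 0.861
TFR = 5 × 0.861 = 4.305
GRR = 0.48309 × 4.305 = 2.07970

2.08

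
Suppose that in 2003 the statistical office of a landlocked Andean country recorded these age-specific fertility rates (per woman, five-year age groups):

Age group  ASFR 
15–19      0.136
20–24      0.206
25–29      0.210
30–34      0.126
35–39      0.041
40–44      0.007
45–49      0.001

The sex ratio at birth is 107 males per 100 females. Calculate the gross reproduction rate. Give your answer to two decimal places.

Proportion female at birth = 100 / (100 + 107) = 0.48309.
Sum of ASFRs = 0.136 + 0.206 + 0.210 + 0.126 + 0.041 + 0.007 + 0.001 = 0.727
TFR = 5 × 0.727 = 3.635
GRR = 0.48309 × 3.635 = 1.75603

1.76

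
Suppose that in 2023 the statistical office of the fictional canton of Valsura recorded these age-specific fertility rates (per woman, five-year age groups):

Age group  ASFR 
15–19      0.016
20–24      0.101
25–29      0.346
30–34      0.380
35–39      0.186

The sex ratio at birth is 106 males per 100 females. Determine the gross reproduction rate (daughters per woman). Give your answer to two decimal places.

Proportion female at birth = 100 / (100 + 106) = 0.48544.
Sum of ASFRs = 0.016 + 0.101 + 0.346 + 0.380 + 0.186 = 1.029
TFR = 5 × 1.029 = 5.145
GRR = 0.48544 × 5.145 = 2.49759

2.50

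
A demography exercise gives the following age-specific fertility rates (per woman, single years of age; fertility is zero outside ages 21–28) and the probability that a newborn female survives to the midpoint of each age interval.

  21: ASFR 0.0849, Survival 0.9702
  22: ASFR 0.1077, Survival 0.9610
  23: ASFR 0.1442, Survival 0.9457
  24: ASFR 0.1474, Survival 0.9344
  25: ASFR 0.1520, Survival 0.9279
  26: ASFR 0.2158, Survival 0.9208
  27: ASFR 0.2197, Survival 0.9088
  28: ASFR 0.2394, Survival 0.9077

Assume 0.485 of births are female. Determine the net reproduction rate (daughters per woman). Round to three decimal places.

0.590

Proportion female at birth = 0.485.
Each age group contributes 1 × ASFR × survival:
  21: 1 × 0.0849 × 0.9702 = 0.08237
  22: 1 × 0.1077 × 0.9610 = 0.10350
  23: 1 × 0.1442 × 0.9457 = 0.13637
  24: 1 × 0.1474 × 0.9344 = 0.13773
  25: 1 × 0.1520 × 0.9279 = 0.14104
  26: 1 × 0.2158 × 0.9208 = 0.19871
  27: 1 × 0.2197 × 0.9088 = 0.19966
  28: 1 × 0.2394 × 0.9077 = 0.21730
Sum = 1.21668
NRR = 0.485 × 1.21668 = 0.59009
An NRR under 1 implies long-run decline under these rates.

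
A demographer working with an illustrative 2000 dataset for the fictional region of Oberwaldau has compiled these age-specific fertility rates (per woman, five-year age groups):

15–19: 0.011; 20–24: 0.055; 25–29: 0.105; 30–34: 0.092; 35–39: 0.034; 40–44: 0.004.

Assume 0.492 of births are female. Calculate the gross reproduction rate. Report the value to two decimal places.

Proportion female at birth = 0.492.
Sum of ASFRs = 0.011 + 0.055 + 0.105 + 0.092 + 0.034 + 0.004 = 0.301
TFR = 5 × 0.301 = 1.505
GRR = 0.492 × 1.505 = 0.74046

0.74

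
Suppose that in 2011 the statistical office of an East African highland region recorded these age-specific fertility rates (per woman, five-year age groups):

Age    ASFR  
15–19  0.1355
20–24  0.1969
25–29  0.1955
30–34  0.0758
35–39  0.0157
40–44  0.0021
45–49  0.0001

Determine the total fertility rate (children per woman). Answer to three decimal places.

3.108

Sum of ASFRs = 0.1355 + 0.1969 + 0.1955 + 0.0758 + 0.0157 + 0.0021 + 0.0001 = 0.6216
TFR = 5 × 0.6216 = 3.108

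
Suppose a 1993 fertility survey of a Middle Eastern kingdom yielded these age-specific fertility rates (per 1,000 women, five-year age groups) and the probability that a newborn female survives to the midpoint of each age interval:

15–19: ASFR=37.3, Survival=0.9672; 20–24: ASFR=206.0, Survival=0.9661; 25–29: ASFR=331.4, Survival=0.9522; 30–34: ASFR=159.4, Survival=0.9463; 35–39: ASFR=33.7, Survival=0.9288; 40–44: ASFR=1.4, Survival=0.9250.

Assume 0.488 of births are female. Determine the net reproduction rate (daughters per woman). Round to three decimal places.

1.791

Proportion female at birth = 0.488.
Per-age-group product (5 × ASFR × survival probability):
  15–19: 5 × 37.3/1000 × 0.9672 = 0.18038
  20–24: 5 × 206.0/1000 × 0.9661 = 0.99508
  25–29: 5 × 331.4/1000 × 0.9522 = 1.57780
  30–34: 5 × 159.4/1000 × 0.9463 = 0.75420
  35–39: 5 × 33.7/1000 × 0.9288 = 0.15650
  40–44: 5 × 1.4/1000 × 0.9250 = 0.00648
Sum = 3.67044
NRR = 0.488 × 3.67044 = 1.79117
NRR > 1, so each generation more than replaces itself.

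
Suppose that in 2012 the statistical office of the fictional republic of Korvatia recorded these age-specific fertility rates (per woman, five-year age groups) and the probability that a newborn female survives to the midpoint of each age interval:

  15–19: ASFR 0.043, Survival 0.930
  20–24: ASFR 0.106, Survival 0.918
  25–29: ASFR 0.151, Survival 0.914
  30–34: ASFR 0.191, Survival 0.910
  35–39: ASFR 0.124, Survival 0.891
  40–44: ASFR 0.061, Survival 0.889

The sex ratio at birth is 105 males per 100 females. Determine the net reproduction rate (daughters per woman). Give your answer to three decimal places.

Proportion female at birth = 100 / (100 + 105) = 0.48780.
Per-age-group product (5 × ASFR × survival probability):
  15–19: 5 × 0.043 × 0.930 = 0.19995
  20–24: 5 × 0.106 × 0.918 = 0.48654
  25–29: 5 × 0.151 × 0.914 = 0.69007
  30–34: 5 × 0.191 × 0.910 = 0.86905
  35–39: 5 × 0.124 × 0.891 = 0.55242
  40–44: 5 × 0.061 × 0.889 = 0.27115
Sum = 3.06918
NRR = 0.48780 × 3.06918 = 1.49715
With NRR above 1 the population is above replacement fertility.

1.497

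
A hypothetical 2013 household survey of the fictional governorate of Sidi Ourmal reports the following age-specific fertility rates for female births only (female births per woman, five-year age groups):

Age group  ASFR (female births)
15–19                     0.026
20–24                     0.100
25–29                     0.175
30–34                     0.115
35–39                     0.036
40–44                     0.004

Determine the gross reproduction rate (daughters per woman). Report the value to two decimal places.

2.28

Sum of female ASFRs = 0.026 + 0.100 + 0.175 + 0.115 + 0.036 + 0.004 = 0.456
GRR = 5 × 0.456 = 2.28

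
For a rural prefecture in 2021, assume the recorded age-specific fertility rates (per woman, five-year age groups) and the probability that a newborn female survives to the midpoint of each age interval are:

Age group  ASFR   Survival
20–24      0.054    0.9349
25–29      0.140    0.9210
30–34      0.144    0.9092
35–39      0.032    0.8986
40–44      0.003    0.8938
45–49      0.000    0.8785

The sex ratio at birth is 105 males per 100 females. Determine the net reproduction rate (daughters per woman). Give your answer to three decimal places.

0.834

Proportion female at birth = 100 / (100 + 105) = 0.48780.
Each age group contributes 5 × ASFR × survival:
  20–24: 5 × 0.054 × 0.9349 = 0.25242
  25–29: 5 × 0.140 × 0.9210 = 0.64470
  30–34: 5 × 0.144 × 0.9092 = 0.65462
  35–39: 5 × 0.032 × 0.8986 = 0.14378
  40–44: 5 × 0.003 × 0.8938 = 0.01341
  45–49: 5 × 0.000 × 0.8785 = 0.00000
Sum = 1.70893
NRR = 0.48780 × 1.70893 = 0.83362
An NRR under 1 implies long-run decline under these rates.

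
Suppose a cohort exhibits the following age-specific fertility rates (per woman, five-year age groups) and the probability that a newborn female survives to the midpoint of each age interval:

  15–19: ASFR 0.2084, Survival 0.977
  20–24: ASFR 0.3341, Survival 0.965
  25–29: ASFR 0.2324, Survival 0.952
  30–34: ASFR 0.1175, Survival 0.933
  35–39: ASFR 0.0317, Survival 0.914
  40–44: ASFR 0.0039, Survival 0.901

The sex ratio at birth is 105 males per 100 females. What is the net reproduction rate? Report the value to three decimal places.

2.169

Proportion female at birth = 100 / (100 + 105) = 0.48780.
Survival-weighted fertility by age (5·fₓ·Sₓ):
  15–19: 5 × 0.2084 × 0.977 = 1.01803
  20–24: 5 × 0.3341 × 0.965 = 1.61203
  25–29: 5 × 0.2324 × 0.952 = 1.10622
  30–34: 5 × 0.1175 × 0.933 = 0.54814
  35–39: 5 × 0.0317 × 0.914 = 0.14487
  40–44: 5 × 0.0039 × 0.901 = 0.01757
Sum = 4.44686
NRR = 0.48780 × 4.44686 = 2.16918
An NRR exceeding 1 indicates intrinsic growth under these rates.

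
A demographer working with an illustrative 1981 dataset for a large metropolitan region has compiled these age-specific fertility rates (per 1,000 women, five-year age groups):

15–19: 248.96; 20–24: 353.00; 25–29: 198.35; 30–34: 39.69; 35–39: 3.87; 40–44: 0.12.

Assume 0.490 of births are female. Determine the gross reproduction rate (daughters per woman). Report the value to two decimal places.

Proportion female at birth = 0.490.
Sum of ASFRs = 248.96 + 353.00 + 198.35 + 39.69 + 3.87 + 0.12 = 843.99
TFR = 5 × 843.99 / 1000 = 4.21995
GRR = 0.490 × 4.21995 = 2.06778

2.07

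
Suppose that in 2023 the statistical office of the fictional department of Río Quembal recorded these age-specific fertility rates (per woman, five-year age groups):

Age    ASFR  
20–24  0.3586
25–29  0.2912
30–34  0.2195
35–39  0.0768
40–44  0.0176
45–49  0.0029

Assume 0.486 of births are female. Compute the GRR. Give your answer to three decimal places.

Proportion female at birth = 0.486.
Sum of ASFRs = 0.3586 + 0.2912 + 0.2195 + 0.0768 + 0.0176 + 0.0029 = 0.9666
TFR = 5 × 0.9666 = 4.833
GRR = 0.486 × 4.833 = 2.34884

2.349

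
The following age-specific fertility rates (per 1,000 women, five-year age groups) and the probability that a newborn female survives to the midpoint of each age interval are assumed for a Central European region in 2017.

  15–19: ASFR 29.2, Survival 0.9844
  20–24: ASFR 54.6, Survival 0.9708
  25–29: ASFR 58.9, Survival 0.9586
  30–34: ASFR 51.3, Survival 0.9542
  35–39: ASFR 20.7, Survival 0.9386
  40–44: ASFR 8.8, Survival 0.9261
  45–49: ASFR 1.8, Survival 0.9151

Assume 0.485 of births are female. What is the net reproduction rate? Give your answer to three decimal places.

Proportion female at birth = 0.485.
Weighting each age-specific rate by interval width and survival:
  15–19: 5 × 29.2/1000 × 0.9844 = 0.14372
  20–24: 5 × 54.6/1000 × 0.9708 = 0.26503
  25–29: 5 × 58.9/1000 × 0.9586 = 0.28231
  30–34: 5 × 51.3/1000 × 0.9542 = 0.24475
  35–39: 5 × 20.7/1000 × 0.9386 = 0.09715
  40–44: 5 × 8.8/1000 × 0.9261 = 0.04075
  45–49: 5 × 1.8/1000 × 0.9151 = 0.00824
Sum = 1.08195
NRR = 0.485 × 1.08195 = 0.52475

0.525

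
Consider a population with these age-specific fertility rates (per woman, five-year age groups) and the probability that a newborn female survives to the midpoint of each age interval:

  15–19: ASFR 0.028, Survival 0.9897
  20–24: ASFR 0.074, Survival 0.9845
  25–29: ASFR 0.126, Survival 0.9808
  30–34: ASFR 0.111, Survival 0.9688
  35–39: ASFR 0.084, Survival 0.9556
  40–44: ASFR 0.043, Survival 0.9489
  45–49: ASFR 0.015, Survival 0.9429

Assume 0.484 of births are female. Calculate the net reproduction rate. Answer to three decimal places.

Proportion female at birth = 0.484.
Each age group contributes 5 × ASFR × survival:
  15–19: 5 × 0.028 × 0.9897 = 0.13856
  20–24: 5 × 0.074 × 0.9845 = 0.36427
  25–29: 5 × 0.126 × 0.9808 = 0.61790
  30–34: 5 × 0.111 × 0.9688 = 0.53768
  35–39: 5 × 0.084 × 0.9556 = 0.40135
  40–44: 5 × 0.043 × 0.9489 = 0.20401
  45–49: 5 × 0.015 × 0.9429 = 0.07072
Sum = 2.33449
NRR = 0.484 × 2.33449 = 1.12989

1.130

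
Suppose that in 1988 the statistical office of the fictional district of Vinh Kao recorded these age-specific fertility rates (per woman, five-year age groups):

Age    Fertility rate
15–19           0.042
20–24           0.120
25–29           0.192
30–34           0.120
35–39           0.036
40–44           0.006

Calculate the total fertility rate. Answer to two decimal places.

Sum of ASFRs = 0.042 + 0.120 + 0.192 + 0.120 + 0.036 + 0.006 = 0.516
TFR = 5 × 0.516 = 2.58

2.58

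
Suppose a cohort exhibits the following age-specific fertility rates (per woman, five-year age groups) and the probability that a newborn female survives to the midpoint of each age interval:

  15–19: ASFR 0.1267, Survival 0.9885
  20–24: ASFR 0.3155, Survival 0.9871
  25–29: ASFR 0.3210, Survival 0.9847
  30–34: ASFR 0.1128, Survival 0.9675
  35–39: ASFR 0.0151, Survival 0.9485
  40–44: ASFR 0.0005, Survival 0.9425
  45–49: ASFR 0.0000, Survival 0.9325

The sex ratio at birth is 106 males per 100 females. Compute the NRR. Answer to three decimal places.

2.128

Proportion female at birth = 100 / (100 + 106) = 0.48544.
Per-age-group product (5 × ASFR × survival probability):
  15–19: 5 × 0.1267 × 0.9885 = 0.62621
  20–24: 5 × 0.3155 × 0.9871 = 1.55715
  25–29: 5 × 0.3210 × 0.9847 = 1.58044
  30–34: 5 × 0.1128 × 0.9675 = 0.54567
  35–39: 5 × 0.0151 × 0.9485 = 0.07161
  40–44: 5 × 0.0005 × 0.9425 = 0.00236
  45–49: 5 × 0.0000 × 0.9325 = 0.00000
Sum = 4.38344
NRR = 0.48544 × 4.38344 = 2.12790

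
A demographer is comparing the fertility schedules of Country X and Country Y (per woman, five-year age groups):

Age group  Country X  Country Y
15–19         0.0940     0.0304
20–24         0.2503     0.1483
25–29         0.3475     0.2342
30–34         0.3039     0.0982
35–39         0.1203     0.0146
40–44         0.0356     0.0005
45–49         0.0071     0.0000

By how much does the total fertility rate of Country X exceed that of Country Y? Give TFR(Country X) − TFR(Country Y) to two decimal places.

Country X:
  Sum of ASFRs = 0.0940 + 0.2503 + 0.3475 + 0.3039 + 0.1203 + 0.0356 + 0.0071 = 1.1587
  TFR = 5 × 1.1587 = 5.7935
Country Y:
  Sum of ASFRs = 0.0304 + 0.1483 + 0.2342 + 0.0982 + 0.0146 + 0.0005 + 0.0000 = 0.5262
  TFR = 5 × 0.5262 = 2.631
Difference = 5.7935 − 2.631 = 3.1625

3.16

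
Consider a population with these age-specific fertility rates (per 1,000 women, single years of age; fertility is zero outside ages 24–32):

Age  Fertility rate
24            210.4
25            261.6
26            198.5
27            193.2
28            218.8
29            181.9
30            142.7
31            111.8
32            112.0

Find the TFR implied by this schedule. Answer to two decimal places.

Sum of ASFRs = 210.4 + 261.6 + 198.5 + 193.2 + 218.8 + 181.9 + 142.7 + 111.8 + 112.0 = 1630.9
TFR = 1630.9 / 1000 = 1.6309

1.63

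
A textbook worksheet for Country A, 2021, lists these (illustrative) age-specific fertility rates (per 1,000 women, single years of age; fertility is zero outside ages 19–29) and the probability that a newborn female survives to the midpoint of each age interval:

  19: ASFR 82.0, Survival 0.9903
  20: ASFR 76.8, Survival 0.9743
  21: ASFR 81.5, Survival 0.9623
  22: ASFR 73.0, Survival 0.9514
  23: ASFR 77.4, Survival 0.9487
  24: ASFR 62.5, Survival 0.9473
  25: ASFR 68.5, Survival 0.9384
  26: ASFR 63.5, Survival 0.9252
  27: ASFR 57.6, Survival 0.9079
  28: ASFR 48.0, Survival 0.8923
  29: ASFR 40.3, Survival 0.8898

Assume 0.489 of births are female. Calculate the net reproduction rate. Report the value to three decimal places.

Proportion female at birth = 0.489.
Weighting each age-specific rate by interval width and survival:
  19: 1 × 82.0/1000 × 0.9903 = 0.08120
  20: 1 × 76.8/1000 × 0.9743 = 0.07483
  21: 1 × 81.5/1000 × 0.9623 = 0.07843
  22: 1 × 73.0/1000 × 0.9514 = 0.06945
  23: 1 × 77.4/1000 × 0.9487 = 0.07343
  24: 1 × 62.5/1000 × 0.9473 = 0.05921
  25: 1 × 68.5/1000 × 0.9384 = 0.06428
  26: 1 × 63.5/1000 × 0.9252 = 0.05875
  27: 1 × 57.6/1000 × 0.9079 = 0.05230
  28: 1 × 48.0/1000 × 0.8923 = 0.04283
  29: 1 × 40.3/1000 × 0.8898 = 0.03586
Sum = 0.69057
NRR = 0.489 × 0.69057 = 0.33769
An NRR under 1 implies long-run decline under these rates.

0.338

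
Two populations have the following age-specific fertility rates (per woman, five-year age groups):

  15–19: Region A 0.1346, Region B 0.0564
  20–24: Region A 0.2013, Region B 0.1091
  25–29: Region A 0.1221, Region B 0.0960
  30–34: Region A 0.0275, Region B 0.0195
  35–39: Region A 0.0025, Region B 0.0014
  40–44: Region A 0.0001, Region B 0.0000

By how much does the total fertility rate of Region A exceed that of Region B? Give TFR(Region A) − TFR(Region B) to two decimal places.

1.03

Region A:
  Sum of ASFRs = 0.1346 + 0.2013 + 0.1221 + 0.0275 + 0.0025 + 0.0001 = 0.4881
  TFR = 5 × 0.4881 = 2.4405
Region B:
  Sum of ASFRs = 0.0564 + 0.1091 + 0.0960 + 0.0195 + 0.0014 + 0.0000 = 0.2824
  TFR = 5 × 0.2824 = 1.412
Difference = 2.4405 − 1.412 = 1.0285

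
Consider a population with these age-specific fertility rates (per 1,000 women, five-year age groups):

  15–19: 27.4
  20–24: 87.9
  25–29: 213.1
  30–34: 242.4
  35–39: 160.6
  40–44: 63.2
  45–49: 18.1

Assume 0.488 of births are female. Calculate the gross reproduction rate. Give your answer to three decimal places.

1.983

Proportion female at birth = 0.488.
Sum of ASFRs = 27.4 + 87.9 + 213.1 + 242.4 + 160.6 + 63.2 + 18.1 = 812.7
TFR = 5 × 812.7 / 1000 = 4.0635
GRR = 0.488 × 4.0635 = 1.98299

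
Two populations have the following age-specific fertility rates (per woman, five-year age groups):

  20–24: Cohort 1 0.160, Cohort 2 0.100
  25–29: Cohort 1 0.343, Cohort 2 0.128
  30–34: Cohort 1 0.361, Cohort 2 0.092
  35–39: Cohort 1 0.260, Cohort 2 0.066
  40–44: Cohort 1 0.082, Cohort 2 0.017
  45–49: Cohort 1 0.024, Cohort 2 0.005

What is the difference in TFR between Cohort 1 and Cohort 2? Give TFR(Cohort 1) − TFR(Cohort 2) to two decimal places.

4.11

Cohort 1:
  Sum of ASFRs = 0.160 + 0.343 + 0.361 + 0.260 + 0.082 + 0.024 = 1.230
  TFR = 5 × 1.230 = 6.15
Cohort 2:
  Sum of ASFRs = 0.100 + 0.128 + 0.092 + 0.066 + 0.017 + 0.005 = 0.408
  TFR = 5 × 0.408 = 2.04
Difference = 6.15 − 2.04 = 4.11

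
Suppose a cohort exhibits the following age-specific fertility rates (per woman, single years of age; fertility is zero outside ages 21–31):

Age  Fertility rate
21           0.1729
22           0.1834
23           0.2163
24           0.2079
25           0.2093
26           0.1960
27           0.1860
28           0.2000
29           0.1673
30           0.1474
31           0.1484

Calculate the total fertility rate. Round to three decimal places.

Sum of ASFRs = 0.1729 + 0.1834 + 0.2163 + 0.2079 + 0.2093 + 0.1960 + 0.1860 + 0.2000 + 0.1673 + 0.1474 + 0.1484 = 2.0349
TFR = 2.0349

2.035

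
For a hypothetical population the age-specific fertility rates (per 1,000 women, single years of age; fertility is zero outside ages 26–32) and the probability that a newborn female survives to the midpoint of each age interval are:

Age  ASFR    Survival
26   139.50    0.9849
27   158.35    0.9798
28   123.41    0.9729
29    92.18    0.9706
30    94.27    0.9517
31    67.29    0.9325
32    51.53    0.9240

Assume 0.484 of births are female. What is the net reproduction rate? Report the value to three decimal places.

Proportion female at birth = 0.484.
Per-age-group product (1 × ASFR × survival probability):
  26: 1 × 139.50/1000 × 0.9849 = 0.13739
  27: 1 × 158.35/1000 × 0.9798 = 0.15515
  28: 1 × 123.41/1000 × 0.9729 = 0.12007
  29: 1 × 92.18/1000 × 0.9706 = 0.08947
  30: 1 × 94.27/1000 × 0.9517 = 0.08972
  31: 1 × 67.29/1000 × 0.9325 = 0.06275
  32: 1 × 51.53/1000 × 0.9240 = 0.04761
Sum = 0.70216
NRR = 0.484 × 0.70216 = 0.33985

0.340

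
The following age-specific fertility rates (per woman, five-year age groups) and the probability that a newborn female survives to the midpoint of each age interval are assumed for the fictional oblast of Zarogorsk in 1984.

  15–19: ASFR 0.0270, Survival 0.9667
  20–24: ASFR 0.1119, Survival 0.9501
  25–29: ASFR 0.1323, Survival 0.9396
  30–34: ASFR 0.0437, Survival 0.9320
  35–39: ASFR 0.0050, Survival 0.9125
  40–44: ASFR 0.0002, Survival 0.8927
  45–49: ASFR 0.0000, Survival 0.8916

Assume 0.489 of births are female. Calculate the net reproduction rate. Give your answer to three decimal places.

0.739

Proportion female at birth = 0.489.
Weighting each age-specific rate by interval width and survival:
  15–19: 5 × 0.0270 × 0.9667 = 0.13050
  20–24: 5 × 0.1119 × 0.9501 = 0.53158
  25–29: 5 × 0.1323 × 0.9396 = 0.62155
  30–34: 5 × 0.0437 × 0.9320 = 0.20364
  35–39: 5 × 0.0050 × 0.9125 = 0.02281
  40–44: 5 × 0.0002 × 0.8927 = 0.00089
  45–49: 5 × 0.0000 × 0.8916 = 0.00000
Sum = 1.51097
NRR = 0.489 × 1.51097 = 0.73886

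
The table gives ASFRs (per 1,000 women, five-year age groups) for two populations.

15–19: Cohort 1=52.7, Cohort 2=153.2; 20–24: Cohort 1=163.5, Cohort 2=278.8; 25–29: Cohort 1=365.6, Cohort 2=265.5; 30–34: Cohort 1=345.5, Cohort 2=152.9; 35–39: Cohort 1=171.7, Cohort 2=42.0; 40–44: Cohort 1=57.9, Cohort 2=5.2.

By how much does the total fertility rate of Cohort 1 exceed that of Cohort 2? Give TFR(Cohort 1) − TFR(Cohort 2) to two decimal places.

1.30

Cohort 1:
  Sum of ASFRs = 52.7 + 163.5 + 365.6 + 345.5 + 171.7 + 57.9 = 1156.9
  TFR = 5 × 1156.9 / 1000 = 5.7845
Cohort 2:
  Sum of ASFRs = 153.2 + 278.8 + 265.5 + 152.9 + 42.0 + 5.2 = 897.6
  TFR = 5 × 897.6 / 1000 = 4.488
Difference = 5.7845 − 4.488 = 1.2965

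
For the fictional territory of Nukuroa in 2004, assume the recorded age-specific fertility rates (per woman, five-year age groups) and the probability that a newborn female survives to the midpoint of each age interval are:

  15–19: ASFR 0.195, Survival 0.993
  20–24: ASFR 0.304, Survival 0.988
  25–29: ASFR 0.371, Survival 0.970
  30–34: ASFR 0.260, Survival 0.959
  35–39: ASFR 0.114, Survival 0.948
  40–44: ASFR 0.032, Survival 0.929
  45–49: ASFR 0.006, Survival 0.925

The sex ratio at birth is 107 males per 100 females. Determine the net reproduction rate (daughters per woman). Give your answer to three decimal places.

3.011

Proportion female at birth = 100 / (100 + 107) = 0.48309.
Each age group contributes 5 × ASFR × survival:
  15–19: 5 × 0.195 × 0.993 = 0.96818
  20–24: 5 × 0.304 × 0.988 = 1.50176
  25–29: 5 × 0.371 × 0.970 = 1.79935
  30–34: 5 × 0.260 × 0.959 = 1.24670
  35–39: 5 × 0.114 × 0.948 = 0.54036
  40–44: 5 × 0.032 × 0.929 = 0.14864
  45–49: 5 × 0.006 × 0.925 = 0.02775
Sum = 6.23274
NRR = 0.48309 × 6.23274 = 3.01097
NRR > 1, so each generation more than replaces itself.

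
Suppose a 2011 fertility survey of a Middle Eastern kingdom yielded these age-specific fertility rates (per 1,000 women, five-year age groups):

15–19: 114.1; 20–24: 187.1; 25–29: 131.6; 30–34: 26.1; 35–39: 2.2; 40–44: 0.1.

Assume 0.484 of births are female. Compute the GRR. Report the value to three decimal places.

1.116

Proportion female at birth = 0.484.
Sum of ASFRs = 114.1 + 187.1 + 131.6 + 26.1 + 2.2 + 0.1 = 461.2
TFR = 5 × 461.2 / 1000 = 2.306
GRR = 0.484 × 2.306 = 1.11610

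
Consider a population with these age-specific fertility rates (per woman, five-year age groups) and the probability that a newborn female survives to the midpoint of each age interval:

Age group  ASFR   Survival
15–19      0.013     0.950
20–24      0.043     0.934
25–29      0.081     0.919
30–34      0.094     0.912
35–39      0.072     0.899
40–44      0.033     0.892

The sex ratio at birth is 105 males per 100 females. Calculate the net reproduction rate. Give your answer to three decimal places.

Proportion female at birth = 100 / (100 + 105) = 0.48780.
Per-age-group product (5 × ASFR × survival probability):
  15–19: 5 × 0.013 × 0.950 = 0.06175
  20–24: 5 × 0.043 × 0.934 = 0.20081
  25–29: 5 × 0.081 × 0.919 = 0.37220
  30–34: 5 × 0.094 × 0.912 = 0.42864
  35–39: 5 × 0.072 × 0.899 = 0.32364
  40–44: 5 × 0.033 × 0.892 = 0.14718
Sum = 1.53422
NRR = 0.48780 × 1.53422 = 0.74839

0.748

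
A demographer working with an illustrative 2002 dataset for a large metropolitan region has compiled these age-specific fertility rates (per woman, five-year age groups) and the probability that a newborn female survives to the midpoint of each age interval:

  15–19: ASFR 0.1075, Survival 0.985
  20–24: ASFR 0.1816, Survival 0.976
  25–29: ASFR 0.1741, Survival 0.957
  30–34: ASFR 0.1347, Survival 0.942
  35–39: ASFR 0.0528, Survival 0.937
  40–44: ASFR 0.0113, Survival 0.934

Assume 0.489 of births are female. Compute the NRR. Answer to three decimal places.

1.557

Proportion female at birth = 0.489.
Each age group contributes 5 × ASFR × survival:
  15–19: 5 × 0.1075 × 0.985 = 0.52944
  20–24: 5 × 0.1816 × 0.976 = 0.88621
  25–29: 5 × 0.1741 × 0.957 = 0.83307
  30–34: 5 × 0.1347 × 0.942 = 0.63444
  35–39: 5 × 0.0528 × 0.937 = 0.24737
  40–44: 5 × 0.0113 × 0.934 = 0.05277
Sum = 3.18330
NRR = 0.489 × 3.18330 = 1.55663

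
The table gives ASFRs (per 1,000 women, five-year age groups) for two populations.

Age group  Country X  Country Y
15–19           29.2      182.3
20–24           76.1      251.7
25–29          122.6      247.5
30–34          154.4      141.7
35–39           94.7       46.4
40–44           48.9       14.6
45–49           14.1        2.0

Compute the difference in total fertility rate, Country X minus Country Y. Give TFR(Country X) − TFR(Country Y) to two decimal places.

Country X:
  Sum of ASFRs = 29.2 + 76.1 + 122.6 + 154.4 + 94.7 + 48.9 + 14.1 = 540.0
  TFR = 5 × 540.0 / 1000 = 2.7
Country Y:
  Sum of ASFRs = 182.3 + 251.7 + 247.5 + 141.7 + 46.4 + 14.6 + 2.0 = 886.2
  TFR = 5 × 886.2 / 1000 = 4.431
Difference = 2.7 − 4.431 = -1.731

-1.73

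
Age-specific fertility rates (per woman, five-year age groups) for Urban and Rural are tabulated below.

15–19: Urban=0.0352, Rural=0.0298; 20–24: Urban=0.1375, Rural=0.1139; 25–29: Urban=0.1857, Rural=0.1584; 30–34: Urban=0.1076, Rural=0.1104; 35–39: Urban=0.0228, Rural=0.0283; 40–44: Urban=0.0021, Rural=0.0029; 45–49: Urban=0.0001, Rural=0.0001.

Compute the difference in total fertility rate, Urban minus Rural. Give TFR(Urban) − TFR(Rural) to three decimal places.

0.236

Urban:
  Sum of ASFRs = 0.0352 + 0.1375 + 0.1857 + 0.1076 + 0.0228 + 0.0021 + 0.0001 = 0.4910
  TFR = 5 × 0.4910 = 2.455
Rural:
  Sum of ASFRs = 0.0298 + 0.1139 + 0.1584 + 0.1104 + 0.0283 + 0.0029 + 0.0001 = 0.4438
  TFR = 5 × 0.4438 = 2.219
Difference = 2.455 − 2.219 = 0.236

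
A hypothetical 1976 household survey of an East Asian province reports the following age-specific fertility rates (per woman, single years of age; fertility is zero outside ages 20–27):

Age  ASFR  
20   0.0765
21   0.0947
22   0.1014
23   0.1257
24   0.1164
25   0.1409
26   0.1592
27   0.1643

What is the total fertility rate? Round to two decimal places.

Sum of ASFRs = 0.0765 + 0.0947 + 0.1014 + 0.1257 + 0.1164 + 0.1409 + 0.1592 + 0.1643 = 0.9791
TFR = 0.9791

0.98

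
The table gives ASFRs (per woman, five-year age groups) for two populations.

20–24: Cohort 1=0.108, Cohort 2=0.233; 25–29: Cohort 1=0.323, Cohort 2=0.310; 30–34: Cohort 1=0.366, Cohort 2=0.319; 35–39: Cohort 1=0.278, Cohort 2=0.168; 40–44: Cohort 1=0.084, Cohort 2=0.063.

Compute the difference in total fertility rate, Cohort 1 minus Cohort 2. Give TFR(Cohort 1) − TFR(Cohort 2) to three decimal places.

0.330

Cohort 1:
  Sum of ASFRs = 0.108 + 0.323 + 0.366 + 0.278 + 0.084 = 1.159
  TFR = 5 × 1.159 = 5.795
Cohort 2:
  Sum of ASFRs = 0.233 + 0.310 + 0.319 + 0.168 + 0.063 = 1.093
  TFR = 5 × 1.093 = 5.465
Difference = 5.795 − 5.465 = 0.33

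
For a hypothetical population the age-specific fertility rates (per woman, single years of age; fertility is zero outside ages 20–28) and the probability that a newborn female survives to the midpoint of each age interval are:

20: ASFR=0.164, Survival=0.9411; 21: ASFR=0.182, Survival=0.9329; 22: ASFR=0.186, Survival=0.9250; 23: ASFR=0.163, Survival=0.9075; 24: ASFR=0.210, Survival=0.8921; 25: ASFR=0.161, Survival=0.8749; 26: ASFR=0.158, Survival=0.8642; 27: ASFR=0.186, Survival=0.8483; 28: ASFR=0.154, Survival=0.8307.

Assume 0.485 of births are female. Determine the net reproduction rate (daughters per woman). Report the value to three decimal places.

0.676

Proportion female at birth = 0.485.
Survival-weighted fertility by age (1·fₓ·Sₓ):
  20: 1 × 0.164 × 0.9411 = 0.15434
  21: 1 × 0.182 × 0.9329 = 0.16979
  22: 1 × 0.186 × 0.9250 = 0.17205
  23: 1 × 0.163 × 0.9075 = 0.14792
  24: 1 × 0.210 × 0.8921 = 0.18734
  25: 1 × 0.161 × 0.8749 = 0.14086
  26: 1 × 0.158 × 0.8642 = 0.13654
  27: 1 × 0.186 × 0.8483 = 0.15778
  28: 1 × 0.154 × 0.8307 = 0.12793
Sum = 1.39455
NRR = 0.485 × 1.39455 = 0.67636
An NRR under 1 implies long-run decline under these rates.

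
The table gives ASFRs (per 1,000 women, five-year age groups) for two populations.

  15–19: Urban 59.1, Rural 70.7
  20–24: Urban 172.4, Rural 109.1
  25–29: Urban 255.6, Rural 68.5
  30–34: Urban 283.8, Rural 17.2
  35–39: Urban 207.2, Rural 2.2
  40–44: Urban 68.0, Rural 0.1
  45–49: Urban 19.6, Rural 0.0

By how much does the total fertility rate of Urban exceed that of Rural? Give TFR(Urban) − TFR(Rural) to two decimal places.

Urban:
  Sum of ASFRs = 59.1 + 172.4 + 255.6 + 283.8 + 207.2 + 68.0 + 19.6 = 1065.7
  TFR = 5 × 1065.7 / 1000 = 5.3285
Rural:
  Sum of ASFRs = 70.7 + 109.1 + 68.5 + 17.2 + 2.2 + 0.1 + 0.0 = 267.8
  TFR = 5 × 267.8 / 1000 = 1.339
Difference = 5.3285 − 1.339 = 3.9895

3.99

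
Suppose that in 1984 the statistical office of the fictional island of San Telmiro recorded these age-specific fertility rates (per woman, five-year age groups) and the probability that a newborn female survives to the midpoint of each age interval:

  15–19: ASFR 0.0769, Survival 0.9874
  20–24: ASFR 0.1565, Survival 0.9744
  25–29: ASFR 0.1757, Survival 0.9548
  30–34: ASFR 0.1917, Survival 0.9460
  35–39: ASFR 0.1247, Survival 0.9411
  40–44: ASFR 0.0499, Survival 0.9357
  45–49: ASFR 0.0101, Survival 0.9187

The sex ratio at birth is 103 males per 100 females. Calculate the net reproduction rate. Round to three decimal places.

Proportion female at birth = 100 / (100 + 103) = 0.49261.
Survival-weighted fertility by age (5·fₓ·Sₓ):
  15–19: 5 × 0.0769 × 0.9874 = 0.37966
  20–24: 5 × 0.1565 × 0.9744 = 0.76247
  25–29: 5 × 0.1757 × 0.9548 = 0.83879
  30–34: 5 × 0.1917 × 0.9460 = 0.90674
  35–39: 5 × 0.1247 × 0.9411 = 0.58678
  40–44: 5 × 0.0499 × 0.9357 = 0.23346
  45–49: 5 × 0.0101 × 0.9187 = 0.04639
Sum = 3.75429
NRR = 0.49261 × 3.75429 = 1.84940

1.849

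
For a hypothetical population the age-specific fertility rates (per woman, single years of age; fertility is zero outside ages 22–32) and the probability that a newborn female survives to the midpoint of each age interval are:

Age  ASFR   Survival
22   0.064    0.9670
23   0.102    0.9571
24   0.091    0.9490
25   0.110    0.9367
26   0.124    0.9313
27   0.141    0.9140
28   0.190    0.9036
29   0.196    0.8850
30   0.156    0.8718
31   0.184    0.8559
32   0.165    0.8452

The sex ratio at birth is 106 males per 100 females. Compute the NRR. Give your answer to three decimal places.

0.666

Proportion female at birth = 100 / (100 + 106) = 0.48544.
Weighting each age-specific rate by interval width and survival:
  22: 1 × 0.064 × 0.9670 = 0.06189
  23: 1 × 0.102 × 0.9571 = 0.09762
  24: 1 × 0.091 × 0.9490 = 0.08636
  25: 1 × 0.110 × 0.9367 = 0.10304
  26: 1 × 0.124 × 0.9313 = 0.11548
  27: 1 × 0.141 × 0.9140 = 0.12887
  28: 1 × 0.190 × 0.9036 = 0.17168
  29: 1 × 0.196 × 0.8850 = 0.17346
  30: 1 × 0.156 × 0.8718 = 0.13600
  31: 1 × 0.184 × 0.8559 = 0.15749
  32: 1 × 0.165 × 0.8452 = 0.13946
Sum = 1.37135
NRR = 0.48544 × 1.37135 = 0.66571
With NRR below 1 the population is below replacement fertility.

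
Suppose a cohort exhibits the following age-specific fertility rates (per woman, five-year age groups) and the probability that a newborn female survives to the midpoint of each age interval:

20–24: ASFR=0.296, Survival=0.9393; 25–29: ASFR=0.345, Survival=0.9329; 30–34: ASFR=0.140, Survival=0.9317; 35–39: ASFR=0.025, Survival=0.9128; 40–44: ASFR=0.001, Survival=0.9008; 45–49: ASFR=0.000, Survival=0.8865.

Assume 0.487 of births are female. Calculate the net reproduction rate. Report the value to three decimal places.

1.836

Proportion female at birth = 0.487.
Each age group contributes 5 × ASFR × survival:
  20–24: 5 × 0.296 × 0.9393 = 1.39016
  25–29: 5 × 0.345 × 0.9329 = 1.60925
  30–34: 5 × 0.140 × 0.9317 = 0.65219
  35–39: 5 × 0.025 × 0.9128 = 0.11410
  40–44: 5 × 0.001 × 0.9008 = 0.00450
  45–49: 5 × 0.000 × 0.8865 = 0.00000
Sum = 3.77020
NRR = 0.487 × 3.77020 = 1.83609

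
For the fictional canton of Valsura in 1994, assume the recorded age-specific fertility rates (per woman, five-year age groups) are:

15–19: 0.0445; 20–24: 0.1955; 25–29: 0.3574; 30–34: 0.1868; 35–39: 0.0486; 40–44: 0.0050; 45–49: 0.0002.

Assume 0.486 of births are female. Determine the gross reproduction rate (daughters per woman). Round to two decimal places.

2.04

Proportion female at birth = 0.486.
Sum of ASFRs = 0.0445 + 0.1955 + 0.3574 + 0.1868 + 0.0486 + 0.0050 + 0.0002 = 0.8380
TFR = 5 × 0.8380 = 4.19
GRR = 0.486 × 4.19 = 2.03634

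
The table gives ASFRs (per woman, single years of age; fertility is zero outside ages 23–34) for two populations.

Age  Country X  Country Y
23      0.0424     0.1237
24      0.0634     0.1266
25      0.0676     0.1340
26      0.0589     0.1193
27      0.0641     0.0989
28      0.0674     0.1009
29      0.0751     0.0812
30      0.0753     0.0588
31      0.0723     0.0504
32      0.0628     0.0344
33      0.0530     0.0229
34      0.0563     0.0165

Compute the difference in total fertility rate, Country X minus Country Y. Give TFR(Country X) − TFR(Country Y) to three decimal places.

Country X:
  Sum of ASFRs = 0.0424 + 0.0634 + 0.0676 + 0.0589 + 0.0641 + 0.0674 + 0.0751 + 0.0753 + 0.0723 + 0.0628 + 0.0530 + 0.0563 = 0.7586
  TFR = 0.7586
Country Y:
  Sum of ASFRs = 0.1237 + 0.1266 + 0.1340 + 0.1193 + 0.0989 + 0.1009 + 0.0812 + 0.0588 + 0.0504 + 0.0344 + 0.0229 + 0.0165 = 0.9676
  TFR = 0.9676
Difference = 0.7586 − 0.9676 = -0.209

-0.209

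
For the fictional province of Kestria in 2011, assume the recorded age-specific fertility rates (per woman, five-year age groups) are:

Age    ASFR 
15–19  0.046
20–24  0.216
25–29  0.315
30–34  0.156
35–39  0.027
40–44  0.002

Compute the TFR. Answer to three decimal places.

3.810

Sum of ASFRs = 0.046 + 0.216 + 0.315 + 0.156 + 0.027 + 0.002 = 0.762
TFR = 5 × 0.762 = 3.81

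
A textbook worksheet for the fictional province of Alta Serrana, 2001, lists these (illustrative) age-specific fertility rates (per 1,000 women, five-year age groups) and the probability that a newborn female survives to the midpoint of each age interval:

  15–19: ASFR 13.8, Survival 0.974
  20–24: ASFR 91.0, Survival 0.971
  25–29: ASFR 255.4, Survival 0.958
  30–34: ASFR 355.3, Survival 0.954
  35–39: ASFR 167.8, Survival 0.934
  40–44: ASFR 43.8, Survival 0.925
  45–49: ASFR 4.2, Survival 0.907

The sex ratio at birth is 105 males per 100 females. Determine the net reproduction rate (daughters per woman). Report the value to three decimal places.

2.162

Proportion female at birth = 100 / (100 + 105) = 0.48780.
Survival-weighted fertility by age (5·fₓ·Sₓ):
  15–19: 5 × 13.8/1000 × 0.974 = 0.06721
  20–24: 5 × 91.0/1000 × 0.971 = 0.44181
  25–29: 5 × 255.4/1000 × 0.958 = 1.22337
  30–34: 5 × 355.3/1000 × 0.954 = 1.69478
  35–39: 5 × 167.8/1000 × 0.934 = 0.78363
  40–44: 5 × 43.8/1000 × 0.925 = 0.20258
  45–49: 5 × 4.2/1000 × 0.907 = 0.01905
Sum = 4.43243
NRR = 0.48780 × 4.43243 = 2.16214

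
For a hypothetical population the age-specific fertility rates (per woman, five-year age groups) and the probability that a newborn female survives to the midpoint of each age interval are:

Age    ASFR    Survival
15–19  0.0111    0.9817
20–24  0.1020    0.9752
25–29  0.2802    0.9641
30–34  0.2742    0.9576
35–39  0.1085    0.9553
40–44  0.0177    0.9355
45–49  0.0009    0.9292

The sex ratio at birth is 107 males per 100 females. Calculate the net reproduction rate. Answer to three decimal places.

Proportion female at birth = 100 / (100 + 107) = 0.48309.
Weighting each age-specific rate by interval width and survival:
  15–19: 5 × 0.0111 × 0.9817 = 0.05448
  20–24: 5 × 0.1020 × 0.9752 = 0.49735
  25–29: 5 × 0.2802 × 0.9641 = 1.35070
  30–34: 5 × 0.2742 × 0.9576 = 1.31287
  35–39: 5 × 0.1085 × 0.9553 = 0.51825
  40–44: 5 × 0.0177 × 0.9355 = 0.08279
  45–49: 5 × 0.0009 × 0.9292 = 0.00418
Sum = 3.82062
NRR = 0.48309 × 3.82062 = 1.84570

1.846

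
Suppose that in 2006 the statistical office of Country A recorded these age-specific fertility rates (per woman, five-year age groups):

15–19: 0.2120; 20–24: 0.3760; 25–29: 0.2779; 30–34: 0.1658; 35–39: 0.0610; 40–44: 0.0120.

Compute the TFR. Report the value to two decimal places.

5.52

Sum of ASFRs = 0.2120 + 0.3760 + 0.2779 + 0.1658 + 0.0610 + 0.0120 = 1.1047
TFR = 5 × 1.1047 = 5.5235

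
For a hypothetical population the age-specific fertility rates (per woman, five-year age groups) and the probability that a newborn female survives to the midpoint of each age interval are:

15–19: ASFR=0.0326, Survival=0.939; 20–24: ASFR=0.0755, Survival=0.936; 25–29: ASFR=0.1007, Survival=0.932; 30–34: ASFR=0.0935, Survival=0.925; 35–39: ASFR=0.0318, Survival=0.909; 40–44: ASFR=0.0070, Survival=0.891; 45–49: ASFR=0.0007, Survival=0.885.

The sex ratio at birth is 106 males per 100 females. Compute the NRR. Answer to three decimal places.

0.770

Proportion female at birth = 100 / (100 + 106) = 0.48544.
Per-age-group product (5 × ASFR × survival probability):
  15–19: 5 × 0.0326 × 0.939 = 0.15306
  20–24: 5 × 0.0755 × 0.936 = 0.35334
  25–29: 5 × 0.1007 × 0.932 = 0.46926
  30–34: 5 × 0.0935 × 0.925 = 0.43244
  35–39: 5 × 0.0318 × 0.909 = 0.14453
  40–44: 5 × 0.0070 × 0.891 = 0.03119
  45–49: 5 × 0.0007 × 0.885 = 0.00310
Sum = 1.58692
NRR = 0.48544 × 1.58692 = 0.77035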